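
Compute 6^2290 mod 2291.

400

6^1 ≡ 6 (mod 2291)
6^2 ≡ 6^2 = 36 ≡ 36 (mod 2291)
6^4 ≡ 36^2 = 1296 ≡ 1296 (mod 2291)
6^8 ≡ 1296^2 = 1679616 ≡ 313 (mod 2291)
6^16 ≡ 313^2 = 97969 ≡ 1747 (mod 2291)
6^32 ≡ 1747^2 = 3052009 ≡ 397 (mod 2291)
6^64 ≡ 397^2 = 157609 ≡ 1821 (mod 2291)
6^128 ≡ 1821^2 = 3316041 ≡ 964 (mod 2291)
6^256 ≡ 964^2 = 929296 ≡ 1441 (mod 2291)
6^512 ≡ 1441^2 = 2076481 ≡ 835 (mod 2291)
6^1024 ≡ 835^2 = 697225 ≡ 761 (mod 2291)
6^2048 ≡ 761^2 = 579121 ≡ 1789 (mod 2291)
2290 = 2048 + 128 + 64 + 32 + 16 + 2 in binary powers of 2.
So 6^2290 ≡ 1789 · 964 · 1821 · 397 · 1747 · 36 ≡ 400 (mod 2291).
Since 400 ≠ 1, base 6 is a Fermat witness: 2291 is composite.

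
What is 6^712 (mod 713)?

87

6^1 ≡ 6 (mod 713)
6^2 ≡ 6^2 = 36 ≡ 36 (mod 713)
6^4 ≡ 36^2 = 1296 ≡ 583 (mod 713)
6^8 ≡ 583^2 = 339889 ≡ 501 (mod 713)
6^16 ≡ 501^2 = 251001 ≡ 25 (mod 713)
6^32 ≡ 25^2 = 625 ≡ 625 (mod 713)
6^64 ≡ 625^2 = 390625 ≡ 614 (mod 713)
6^128 ≡ 614^2 = 376996 ≡ 532 (mod 713)
6^256 ≡ 532^2 = 283024 ≡ 676 (mod 713)
6^512 ≡ 676^2 = 456976 ≡ 656 (mod 713)
712 = 512 + 128 + 64 + 8 in binary powers of 2.
So 6^712 ≡ 656 · 532 · 614 · 501 ≡ 87 (mod 713).
Since 87 ≠ 1, base 6 is a Fermat witness: 713 is composite.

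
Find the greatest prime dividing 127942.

71

127942 = 2 · 63971
63971 = 17 · 3763
3763 = 53 · 71
71 is prime.
So 127942 = 2 · 17 · 53 · 71; the largest prime factor is 71.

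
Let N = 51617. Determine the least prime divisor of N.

71

51617 is odd.
Digit sum 20, not divisible by 3.
Ends in 7: not divisible by 5.
7: 51617 = 7·7373 + 6
11: 51617 = 11·4692 + 5
13: 51617 = 13·3970 + 7
17: 51617 = 17·3036 + 5
19: 51617 = 19·2716 + 13
23: 51617 = 23·2244 + 5
29: 51617 = 29·1779 + 26
31: 51617 = 31·1665 + 2
37: 51617 = 37·1395 + 2
41: 51617 = 41·1258 + 39
43: 51617 = 43·1200 + 17
47: 51617 = 47·1098 + 11
53: 51617 = 53·973 + 48
59: 51617 = 59·874 + 51
61: 51617 = 61·846 + 11
67: 51617 = 67·770 + 27
71: 51617 = 71·727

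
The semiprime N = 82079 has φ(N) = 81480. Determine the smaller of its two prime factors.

211

φ(n) = (p−1)(q−1) = n − (p+q) + 1, so p + q = 82079 − 81480 + 1 = 600.
p and q are the roots of t² − 600t + 82079 = 0.
Discriminant: 600² − 4·82079 = 360000 − 328316 = 31684; √31684 = 178.
q = (600 − 178)/2 = 211, p = (600 + 178)/2 = 389.
Check: 211 · 389 = 82079.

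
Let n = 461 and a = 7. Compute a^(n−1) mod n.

1

7^1 ≡ 7 (mod 461)
7^2 ≡ 7^2 = 49 ≡ 49 (mod 461)
7^4 ≡ 49^2 = 2401 ≡ 96 (mod 461)
7^8 ≡ 96^2 = 9216 ≡ 457 (mod 461)
7^16 ≡ 457^2 = 208849 ≡ 16 (mod 461)
7^32 ≡ 16^2 = 256 ≡ 256 (mod 461)
7^64 ≡ 256^2 = 65536 ≡ 74 (mod 461)
7^128 ≡ 74^2 = 5476 ≡ 405 (mod 461)
7^256 ≡ 405^2 = 164025 ≡ 370 (mod 461)
460 = 256 + 128 + 64 + 8 + 4 in binary powers of 2.
So 7^460 ≡ 370 · 405 · 74 · 457 · 96 ≡ 1 (mod 461).
Since the result is 1, base 7 gives no evidence that 461 is composite.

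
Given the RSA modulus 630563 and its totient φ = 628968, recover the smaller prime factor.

719

φ(n) = (p−1)(q−1) = n − (p+q) + 1, so p + q = 630563 − 628968 + 1 = 1596.
p and q are the roots of t² − 1596t + 630563 = 0.
Discriminant: 1596² − 4·630563 = 2547216 − 2522252 = 24964; √24964 = 158.
q = (1596 − 158)/2 = 719, p = (1596 + 158)/2 = 877.
Check: 719 · 877 = 630563.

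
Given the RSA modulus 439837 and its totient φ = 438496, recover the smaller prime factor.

φ(n) = (p−1)(q−1) = n − (p+q) + 1, so p + q = 439837 − 438496 + 1 = 1342.
p and q are the roots of t² − 1342t + 439837 = 0.
Discriminant: 1342² − 4·439837 = 1800964 − 1759348 = 41616; √41616 = 204.
q = (1342 − 204)/2 = 569, p = (1342 + 204)/2 = 773.
Check: 569 · 773 = 439837.

569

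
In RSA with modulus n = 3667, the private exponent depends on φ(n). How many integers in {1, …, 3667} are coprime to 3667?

Factor: 3667 = 19 · 193.
φ(3667) = (19−1) · (193−1) = 18 · 192 = 3456.

3456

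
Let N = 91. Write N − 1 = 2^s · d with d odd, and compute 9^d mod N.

1

91 − 1 = 90 = 2^1 · 45, so d = 45.
9^1 ≡ 9 (mod 91)
9^2 ≡ 9^2 = 81 ≡ 81 (mod 91)
9^4 ≡ 81^2 = 6561 ≡ 9 (mod 91)
9^8 ≡ 9^2 = 81 ≡ 81 (mod 91)
9^16 ≡ 81^2 = 6561 ≡ 9 (mod 91)
9^32 ≡ 9^2 = 81 ≡ 81 (mod 91)
45 = 32 + 8 + 4 + 1 in binary powers of 2.
So 9^45 ≡ 81 · 81 · 9 · 9 ≡ 1 (mod 91).
Since 9^d ≡ 1 (mod 91), base 9 does not prove 91 composite.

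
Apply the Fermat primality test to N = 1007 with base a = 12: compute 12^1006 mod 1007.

12^1 ≡ 12 (mod 1007)
12^2 ≡ 12^2 = 144 ≡ 144 (mod 1007)
12^4 ≡ 144^2 = 20736 ≡ 596 (mod 1007)
12^8 ≡ 596^2 = 355216 ≡ 752 (mod 1007)
12^16 ≡ 752^2 = 565504 ≡ 577 (mod 1007)
12^32 ≡ 577^2 = 332929 ≡ 619 (mod 1007)
12^64 ≡ 619^2 = 383161 ≡ 501 (mod 1007)
12^128 ≡ 501^2 = 251001 ≡ 258 (mod 1007)
12^256 ≡ 258^2 = 66564 ≡ 102 (mod 1007)
12^512 ≡ 102^2 = 10404 ≡ 334 (mod 1007)
1006 = 512 + 256 + 128 + 64 + 32 + 8 + 4 + 2 in binary powers of 2.
So 12^1006 ≡ 334 · 102 · 258 · 501 · 619 · 752 · 596 · 144 ≡ 938 (mod 1007).
Since 938 ≠ 1, base 12 is a Fermat witness: 1007 is composite.

938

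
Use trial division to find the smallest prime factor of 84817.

89

84817 is odd.
Digit sum 28, not divisible by 3.
Ends in 7: not divisible by 5.
7: 84817 = 7·12116 + 5
11: 84817 = 11·7710 + 7
13: 84817 = 13·6524 + 5
17: 84817 = 17·4989 + 4
19: 84817 = 19·4464 + 1
23: 84817 = 23·3687 + 16
29: 84817 = 29·2924 + 21
31: 84817 = 31·2736 + 1
37: 84817 = 37·2292 + 13
41: 84817 = 41·2068 + 29
43: 84817 = 43·1972 + 21
47: 84817 = 47·1804 + 29
53: 84817 = 53·1600 + 17
59: 84817 = 59·1437 + 34
61: 84817 = 61·1390 + 27
67: 84817 = 67·1265 + 62
71: 84817 = 71·1194 + 43
73: 84817 = 73·1161 + 64
79: 84817 = 79·1073 + 50
83: 84817 = 83·1021 + 74
89: 84817 = 89·953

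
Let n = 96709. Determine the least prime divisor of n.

97

96709 is odd.
Digit sum 31, not divisible by 3.
Ends in 9: not divisible by 5.
7: 96709 = 7·13815 + 4
11: 96709 = 11·8791 + 8
13: 96709 = 13·7439 + 2
17: 96709 = 17·5688 + 13
19: 96709 = 19·5089 + 18
23: 96709 = 23·4204 + 17
29: 96709 = 29·3334 + 23
31: 96709 = 31·3119 + 20
37: 96709 = 37·2613 + 28
41: 96709 = 41·2358 + 31
43: 96709 = 43·2249 + 2
47: 96709 = 47·2057 + 30
53: 96709 = 53·1824 + 37
59: 96709 = 59·1639 + 8
61: 96709 = 61·1585 + 24
67: 96709 = 67·1443 + 28
71: 96709 = 71·1362 + 7
73: 96709 = 73·1324 + 57
79: 96709 = 79·1224 + 13
83: 96709 = 83·1165 + 14
89: 96709 = 89·1086 + 55
97: 96709 = 97·997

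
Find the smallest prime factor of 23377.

23377 is odd.
Digit sum 22, not divisible by 3.
Ends in 7: not divisible by 5.
7: 23377 = 7·3339 + 4
11: 23377 = 11·2125 + 2
13: 23377 = 13·1798 + 3
17: 23377 = 17·1375 + 2
19: 23377 = 19·1230 + 7
23: 23377 = 23·1016 + 9
29: 23377 = 29·806 + 3
31: 23377 = 31·754 + 3
37: 23377 = 37·631 + 30
41: 23377 = 41·570 + 7
43: 23377 = 43·543 + 28
47: 23377 = 47·497 + 18
53: 23377 = 53·441 + 4
59: 23377 = 59·396 + 13
61: 23377 = 61·383 + 14
67: 23377 = 67·348 + 61
71: 23377 = 71·329 + 18
73: 23377 = 73·320 + 17
79: 23377 = 79·295 + 72
83: 23377 = 83·281 + 54
89: 23377 = 89·262 + 59
97: 23377 = 97·241

97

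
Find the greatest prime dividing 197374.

197374 = 2 · 98687
98687 = 29 · 3403
3403 = 41 · 83
83 is prime.
So 197374 = 2 · 29 · 41 · 83; the largest prime factor is 83.

83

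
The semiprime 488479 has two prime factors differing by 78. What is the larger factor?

Since p = q + 78, we have 488479 = q(q + 78), so q² + 78q − 488479 = 0.
Discriminant: 78² + 4·488479 = 6084 + 1953916 = 1960000; √1960000 = 1400.
q = (−78 + 1400)/2 = 661, and p = q + 78 = 739.
Check: 661 · 739 = 488479.

739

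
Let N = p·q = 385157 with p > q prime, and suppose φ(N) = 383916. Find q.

599

φ(n) = (p−1)(q−1) = n − (p+q) + 1, so p + q = 385157 − 383916 + 1 = 1242.
p and q are the roots of t² − 1242t + 385157 = 0.
Discriminant: 1242² − 4·385157 = 1542564 − 1540628 = 1936; √1936 = 44.
q = (1242 − 44)/2 = 599, p = (1242 + 44)/2 = 643.
Check: 599 · 643 = 385157.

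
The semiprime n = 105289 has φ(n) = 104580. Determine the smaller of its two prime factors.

211

φ(n) = (p−1)(q−1) = n − (p+q) + 1, so p + q = 105289 − 104580 + 1 = 710.
p and q are the roots of t² − 710t + 105289 = 0.
Discriminant: 710² − 4·105289 = 504100 − 421156 = 82944; √82944 = 288.
q = (710 − 288)/2 = 211, p = (710 + 288)/2 = 499.
Check: 211 · 499 = 105289.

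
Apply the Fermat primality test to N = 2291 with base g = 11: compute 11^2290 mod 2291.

11^1 ≡ 11 (mod 2291)
11^2 ≡ 11^2 = 121 ≡ 121 (mod 2291)
11^4 ≡ 121^2 = 14641 ≡ 895 (mod 2291)
11^8 ≡ 895^2 = 801025 ≡ 1466 (mod 2291)
11^16 ≡ 1466^2 = 2149156 ≡ 198 (mod 2291)
11^32 ≡ 198^2 = 39204 ≡ 257 (mod 2291)
11^64 ≡ 257^2 = 66049 ≡ 1901 (mod 2291)
11^128 ≡ 1901^2 = 3613801 ≡ 894 (mod 2291)
11^256 ≡ 894^2 = 799236 ≡ 1968 (mod 2291)
11^512 ≡ 1968^2 = 3873024 ≡ 1234 (mod 2291)
11^1024 ≡ 1234^2 = 1522756 ≡ 1532 (mod 2291)
11^2048 ≡ 1532^2 = 2347024 ≡ 1040 (mod 2291)
2290 = 2048 + 128 + 64 + 32 + 16 + 2 in binary powers of 2.
So 11^2290 ≡ 1040 · 894 · 1901 · 257 · 198 · 121 ≡ 651 (mod 2291).
Since 651 ≠ 1, base 11 is a Fermat witness: 2291 is composite.

651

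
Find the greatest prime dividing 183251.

183251 = 29 · 6319
6319 = 71 · 89
89 is prime.
So 183251 = 29 · 71 · 89; the largest prime factor is 89.

89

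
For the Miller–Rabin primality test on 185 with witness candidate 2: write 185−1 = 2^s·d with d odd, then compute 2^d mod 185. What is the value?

185 − 1 = 184 = 2^3 · 23, so d = 23.
2^1 ≡ 2 (mod 185)
2^2 ≡ 2^2 = 4 ≡ 4 (mod 185)
2^4 ≡ 4^2 = 16 ≡ 16 (mod 185)
2^8 ≡ 16^2 = 256 ≡ 71 (mod 185)
2^16 ≡ 71^2 = 5041 ≡ 46 (mod 185)
23 = 16 + 4 + 2 + 1 in binary powers of 2.
So 2^23 ≡ 46 · 16 · 4 · 2 ≡ 153 (mod 185).
Squaring chain: 153 → 99 → 181; never reaches −1, so base 2 is a Miller–Rabin witness that 185 is composite.

153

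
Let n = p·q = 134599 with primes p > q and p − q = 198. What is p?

479

Since p = q + 198, we have 134599 = q(q + 198), so q² + 198q − 134599 = 0.
Discriminant: 198² + 4·134599 = 39204 + 538396 = 577600; √577600 = 760.
q = (−198 + 760)/2 = 281, and p = q + 198 = 479.
Check: 281 · 479 = 134599.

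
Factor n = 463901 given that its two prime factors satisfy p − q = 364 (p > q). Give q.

Since p = q + 364, we have 463901 = q(q + 364), so q² + 364q − 463901 = 0.
Discriminant: 364² + 4·463901 = 132496 + 1855604 = 1988100; √1988100 = 1410.
q = (−364 + 1410)/2 = 523, and p = q + 364 = 887.
Check: 523 · 887 = 463901.

523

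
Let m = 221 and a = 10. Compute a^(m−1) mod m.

81

10^1 ≡ 10 (mod 221)
10^2 ≡ 10^2 = 100 ≡ 100 (mod 221)
10^4 ≡ 100^2 = 10000 ≡ 55 (mod 221)
10^8 ≡ 55^2 = 3025 ≡ 152 (mod 221)
10^16 ≡ 152^2 = 23104 ≡ 120 (mod 221)
10^32 ≡ 120^2 = 14400 ≡ 35 (mod 221)
10^64 ≡ 35^2 = 1225 ≡ 120 (mod 221)
10^128 ≡ 120^2 = 14400 ≡ 35 (mod 221)
220 = 128 + 64 + 16 + 8 + 4 in binary powers of 2.
So 10^220 ≡ 35 · 120 · 120 · 152 · 55 ≡ 81 (mod 221).
Since 81 ≠ 1, base 10 is a Fermat witness: 221 is composite.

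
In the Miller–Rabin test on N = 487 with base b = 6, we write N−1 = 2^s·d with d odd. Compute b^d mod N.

486

487 − 1 = 486 = 2^1 · 243, so d = 243.
6^1 ≡ 6 (mod 487)
6^2 ≡ 6^2 = 36 ≡ 36 (mod 487)
6^4 ≡ 36^2 = 1296 ≡ 322 (mod 487)
6^8 ≡ 322^2 = 103684 ≡ 440 (mod 487)
6^16 ≡ 440^2 = 193600 ≡ 261 (mod 487)
6^32 ≡ 261^2 = 68121 ≡ 428 (mod 487)
6^64 ≡ 428^2 = 183184 ≡ 72 (mod 487)
6^128 ≡ 72^2 = 5184 ≡ 314 (mod 487)
243 = 128 + 64 + 32 + 16 + 2 + 1 in binary powers of 2.
So 6^243 ≡ 314 · 72 · 428 · 261 · 36 · 6 ≡ 486 (mod 487).
Since 6^d ≡ 486 (mod 487), base 6 does not prove 487 composite.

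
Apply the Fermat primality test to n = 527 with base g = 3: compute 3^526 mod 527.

121

3^1 ≡ 3 (mod 527)
3^2 ≡ 3^2 = 9 ≡ 9 (mod 527)
3^4 ≡ 9^2 = 81 ≡ 81 (mod 527)
3^8 ≡ 81^2 = 6561 ≡ 237 (mod 527)
3^16 ≡ 237^2 = 56169 ≡ 307 (mod 527)
3^32 ≡ 307^2 = 94249 ≡ 443 (mod 527)
3^64 ≡ 443^2 = 196249 ≡ 205 (mod 527)
3^128 ≡ 205^2 = 42025 ≡ 392 (mod 527)
3^256 ≡ 392^2 = 153664 ≡ 307 (mod 527)
3^512 ≡ 307^2 = 94249 ≡ 443 (mod 527)
526 = 512 + 8 + 4 + 2 in binary powers of 2.
So 3^526 ≡ 443 · 237 · 81 · 9 ≡ 121 (mod 527).
Since 121 ≠ 1, base 3 is a Fermat witness: 527 is composite.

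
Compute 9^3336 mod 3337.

714

9^1 ≡ 9 (mod 3337)
9^2 ≡ 9^2 = 81 ≡ 81 (mod 3337)
9^4 ≡ 81^2 = 6561 ≡ 3224 (mod 3337)
9^8 ≡ 3224^2 = 10394176 ≡ 2758 (mod 3337)
9^16 ≡ 2758^2 = 7606564 ≡ 1541 (mod 3337)
9^32 ≡ 1541^2 = 2374681 ≡ 2074 (mod 3337)
9^64 ≡ 2074^2 = 4301476 ≡ 83 (mod 3337)
9^128 ≡ 83^2 = 6889 ≡ 215 (mod 3337)
9^256 ≡ 215^2 = 46225 ≡ 2844 (mod 3337)
9^512 ≡ 2844^2 = 8088336 ≡ 2785 (mod 3337)
9^1024 ≡ 2785^2 = 7756225 ≡ 1037 (mod 3337)
9^2048 ≡ 1037^2 = 1075369 ≡ 855 (mod 3337)
3336 = 2048 + 1024 + 256 + 8 in binary powers of 2.
So 9^3336 ≡ 855 · 1037 · 2844 · 2758 ≡ 714 (mod 3337).
Since 714 ≠ 1, base 9 is a Fermat witness: 3337 is composite.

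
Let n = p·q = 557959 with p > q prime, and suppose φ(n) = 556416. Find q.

577

φ(n) = (p−1)(q−1) = n − (p+q) + 1, so p + q = 557959 − 556416 + 1 = 1544.
p and q are the roots of t² − 1544t + 557959 = 0.
Discriminant: 1544² − 4·557959 = 2383936 − 2231836 = 152100; √152100 = 390.
q = (1544 − 390)/2 = 577, p = (1544 + 390)/2 = 967.
Check: 577 · 967 = 557959.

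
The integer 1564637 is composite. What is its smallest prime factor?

1564637 is odd.
Digit sum 32, not divisible by 3.
Ends in 7: not divisible by 5.
7: 1564637 = 7·223519 + 4
11: 1564637 = 11·142239 + 8
13: 1564637 = 13·120356 + 9
17: 1564637 = 17·92037 + 8
19: 1564637 = 19·82349 + 6
23: 1564637 = 23·68027 + 16
29: 1564637 = 29·53953

29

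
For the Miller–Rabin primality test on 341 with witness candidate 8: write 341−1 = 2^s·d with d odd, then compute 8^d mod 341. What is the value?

341 − 1 = 340 = 2^2 · 85, so d = 85.
8^1 ≡ 8 (mod 341)
8^2 ≡ 8^2 = 64 ≡ 64 (mod 341)
8^4 ≡ 64^2 = 4096 ≡ 4 (mod 341)
8^8 ≡ 4^2 = 16 ≡ 16 (mod 341)
8^16 ≡ 16^2 = 256 ≡ 256 (mod 341)
8^32 ≡ 256^2 = 65536 ≡ 64 (mod 341)
8^64 ≡ 64^2 = 4096 ≡ 4 (mod 341)
85 = 64 + 16 + 4 + 1 in binary powers of 2.
So 8^85 ≡ 4 · 256 · 4 · 8 ≡ 32 (mod 341).
Squaring chain: 32 → 1; never reaches −1, so base 8 is a Miller–Rabin witness that 341 is composite.

32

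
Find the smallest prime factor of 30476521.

83

30476521 is odd.
Digit sum 28, not divisible by 3.
Ends in 1: not divisible by 5.
7: 30476521 = 7·4353788 + 5
11: 30476521 = 11·2770592 + 9
13: 30476521 = 13·2344347 + 10
17: 30476521 = 17·1792736 + 9
19: 30476521 = 19·1604027 + 8
23: 30476521 = 23·1325066 + 3
29: 30476521 = 29·1050914 + 15
31: 30476521 = 31·983113 + 18
37: 30476521 = 37·823689 + 28
41: 30476521 = 41·743329 + 32
43: 30476521 = 43·708756 + 13
47: 30476521 = 47·648436 + 29
53: 30476521 = 53·575028 + 37
59: 30476521 = 59·516551 + 12
61: 30476521 = 61·499615 + 6
67: 30476521 = 67·454873 + 30
71: 30476521 = 71·429246 + 55
73: 30476521 = 73·417486 + 43
79: 30476521 = 79·385778 + 59
83: 30476521 = 83·367187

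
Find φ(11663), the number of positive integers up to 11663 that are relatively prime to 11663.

Factor: 11663 = 107 · 109.
φ(11663) = (107−1) · (109−1) = 106 · 108 = 11448.

11448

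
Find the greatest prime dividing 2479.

67

2479 = 37 · 67
67 is prime.
So 2479 = 37 · 67; the largest prime factor is 67.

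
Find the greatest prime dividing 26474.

26474 = 2 · 13237
13237 = 7 · 1891
1891 = 31 · 61
61 is prime.
So 26474 = 2 · 7 · 31 · 61; the largest prime factor is 61.

61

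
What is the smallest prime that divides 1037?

1037 is odd.
Digit sum 11, not divisible by 3.
Ends in 7: not divisible by 5.
7: 1037 = 7·148 + 1
11: 1037 = 11·94 + 3
13: 1037 = 13·79 + 10
17: 1037 = 17·61

17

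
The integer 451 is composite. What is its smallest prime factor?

451 is odd.
Digit sum 10, not divisible by 3.
Ends in 1: not divisible by 5.
7: 451 = 7·64 + 3
11: 451 = 11·41

11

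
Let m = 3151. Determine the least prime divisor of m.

23

3151 is odd.
Digit sum 10, not divisible by 3.
Ends in 1: not divisible by 5.
7: 3151 = 7·450 + 1
11: 3151 = 11·286 + 5
13: 3151 = 13·242 + 5
17: 3151 = 17·185 + 6
19: 3151 = 19·165 + 16
23: 3151 = 23·137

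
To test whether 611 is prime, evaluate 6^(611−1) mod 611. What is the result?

225

6^1 ≡ 6 (mod 611)
6^2 ≡ 6^2 = 36 ≡ 36 (mod 611)
6^4 ≡ 36^2 = 1296 ≡ 74 (mod 611)
6^8 ≡ 74^2 = 5476 ≡ 588 (mod 611)
6^16 ≡ 588^2 = 345744 ≡ 529 (mod 611)
6^32 ≡ 529^2 = 279841 ≡ 3 (mod 611)
6^64 ≡ 3^2 = 9 ≡ 9 (mod 611)
6^128 ≡ 9^2 = 81 ≡ 81 (mod 611)
6^256 ≡ 81^2 = 6561 ≡ 451 (mod 611)
6^512 ≡ 451^2 = 203401 ≡ 549 (mod 611)
610 = 512 + 64 + 32 + 2 in binary powers of 2.
So 6^610 ≡ 549 · 9 · 3 · 36 ≡ 225 (mod 611).
Since 225 ≠ 1, base 6 is a Fermat witness: 611 is composite.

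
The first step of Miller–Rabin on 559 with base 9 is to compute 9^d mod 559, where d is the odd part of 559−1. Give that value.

391

559 − 1 = 558 = 2^1 · 279, so d = 279.
9^1 ≡ 9 (mod 559)
9^2 ≡ 9^2 = 81 ≡ 81 (mod 559)
9^4 ≡ 81^2 = 6561 ≡ 412 (mod 559)
9^8 ≡ 412^2 = 169744 ≡ 367 (mod 559)
9^16 ≡ 367^2 = 134689 ≡ 529 (mod 559)
9^32 ≡ 529^2 = 279841 ≡ 341 (mod 559)
9^64 ≡ 341^2 = 116281 ≡ 9 (mod 559)
9^128 ≡ 9^2 = 81 ≡ 81 (mod 559)
9^256 ≡ 81^2 = 6561 ≡ 412 (mod 559)
279 = 256 + 16 + 4 + 2 + 1 in binary powers of 2.
So 9^279 ≡ 412 · 529 · 412 · 81 · 9 ≡ 391 (mod 559).
Squaring chain: 391; never reaches −1, so base 9 is a Miller–Rabin witness that 559 is composite.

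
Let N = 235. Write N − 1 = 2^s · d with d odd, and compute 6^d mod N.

36

235 − 1 = 234 = 2^1 · 117, so d = 117.
6^1 ≡ 6 (mod 235)
6^2 ≡ 6^2 = 36 ≡ 36 (mod 235)
6^4 ≡ 36^2 = 1296 ≡ 121 (mod 235)
6^8 ≡ 121^2 = 14641 ≡ 71 (mod 235)
6^16 ≡ 71^2 = 5041 ≡ 106 (mod 235)
6^32 ≡ 106^2 = 11236 ≡ 191 (mod 235)
6^64 ≡ 191^2 = 36481 ≡ 56 (mod 235)
117 = 64 + 32 + 16 + 4 + 1 in binary powers of 2.
So 6^117 ≡ 56 · 191 · 106 · 121 · 6 ≡ 36 (mod 235).
Squaring chain: 36; never reaches −1, so base 6 is a Miller–Rabin witness that 235 is composite.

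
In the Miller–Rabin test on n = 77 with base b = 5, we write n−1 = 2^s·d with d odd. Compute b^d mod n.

77 − 1 = 76 = 2^2 · 19, so d = 19.
5^1 ≡ 5 (mod 77)
5^2 ≡ 5^2 = 25 ≡ 25 (mod 77)
5^4 ≡ 25^2 = 625 ≡ 9 (mod 77)
5^8 ≡ 9^2 = 81 ≡ 4 (mod 77)
5^16 ≡ 4^2 = 16 ≡ 16 (mod 77)
19 = 16 + 2 + 1 in binary powers of 2.
So 5^19 ≡ 16 · 25 · 5 ≡ 75 (mod 77).
Squaring chain: 75 → 4; never reaches −1, so base 5 is a Miller–Rabin witness that 77 is composite.

75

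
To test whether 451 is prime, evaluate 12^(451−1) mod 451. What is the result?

419

12^1 ≡ 12 (mod 451)
12^2 ≡ 12^2 = 144 ≡ 144 (mod 451)
12^4 ≡ 144^2 = 20736 ≡ 441 (mod 451)
12^8 ≡ 441^2 = 194481 ≡ 100 (mod 451)
12^16 ≡ 100^2 = 10000 ≡ 78 (mod 451)
12^32 ≡ 78^2 = 6084 ≡ 221 (mod 451)
12^64 ≡ 221^2 = 48841 ≡ 133 (mod 451)
12^128 ≡ 133^2 = 17689 ≡ 100 (mod 451)
12^256 ≡ 100^2 = 10000 ≡ 78 (mod 451)
450 = 256 + 128 + 64 + 2 in binary powers of 2.
So 12^450 ≡ 78 · 100 · 133 · 144 ≡ 419 (mod 451).
Since 419 ≠ 1, base 12 is a Fermat witness: 451 is composite.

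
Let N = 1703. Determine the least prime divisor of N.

13

1703 is odd.
Digit sum 11, not divisible by 3.
Ends in 3: not divisible by 5.
7: 1703 = 7·243 + 2
11: 1703 = 11·154 + 9
13: 1703 = 13·131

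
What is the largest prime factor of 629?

37

629 = 17 · 37
37 is prime.
So 629 = 17 · 37; the largest prime factor is 37.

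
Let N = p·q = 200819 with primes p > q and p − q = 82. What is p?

491

Since p = q + 82, we have 200819 = q(q + 82), so q² + 82q − 200819 = 0.
Discriminant: 82² + 4·200819 = 6724 + 803276 = 810000; √810000 = 900.
q = (−82 + 900)/2 = 409, and p = q + 82 = 491.
Check: 409 · 491 = 200819.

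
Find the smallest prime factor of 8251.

8251 is odd.
Digit sum 16, not divisible by 3.
Ends in 1: not divisible by 5.
7: 8251 = 7·1178 + 5
11: 8251 = 11·750 + 1
13: 8251 = 13·634 + 9
17: 8251 = 17·485 + 6
19: 8251 = 19·434 + 5
23: 8251 = 23·358 + 17
29: 8251 = 29·284 + 15
31: 8251 = 31·266 + 5
37: 8251 = 37·223

37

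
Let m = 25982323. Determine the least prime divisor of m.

25982323 is odd.
Digit sum 34, not divisible by 3.
Ends in 3: not divisible by 5.
7: 25982323 = 7·3711760 + 3
11: 25982323 = 11·2362029 + 4
13: 25982323 = 13·1998640 + 3
17: 25982323 = 17·1528371 + 16
19: 25982323 = 19·1367490 + 13
23: 25982323 = 23·1129666 + 5
29: 25982323 = 29·895942 + 5
31: 25982323 = 31·838139 + 14
37: 25982323 = 37·702224 + 35
41: 25982323 = 41·633715 + 8
43: 25982323 = 43·604240 + 3
47: 25982323 = 47·552815 + 18
53: 25982323 = 53·490232 + 27
59: 25982323 = 59·440378 + 21
61: 25982323 = 61·425939 + 44
67: 25982323 = 67·387795 + 58
71: 25982323 = 71·365948 + 15
73: 25982323 = 73·355922 + 17
79: 25982323 = 79·328890 + 13
83: 25982323 = 83·313040 + 3
89: 25982323 = 89·291936 + 19
97: 25982323 = 97·267859

97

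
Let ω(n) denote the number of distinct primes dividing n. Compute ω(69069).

69069 = 3 · 23023
23023 = 7 · 3289
3289 = 11 · 299
299 = 13 · 23
69069 = 3 · 7 · 11 · 13 · 23, which has 5 distinct prime factors.

5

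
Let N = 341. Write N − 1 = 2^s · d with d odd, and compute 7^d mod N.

87

341 − 1 = 340 = 2^2 · 85, so d = 85.
7^1 ≡ 7 (mod 341)
7^2 ≡ 7^2 = 49 ≡ 49 (mod 341)
7^4 ≡ 49^2 = 2401 ≡ 14 (mod 341)
7^8 ≡ 14^2 = 196 ≡ 196 (mod 341)
7^16 ≡ 196^2 = 38416 ≡ 224 (mod 341)
7^32 ≡ 224^2 = 50176 ≡ 49 (mod 341)
7^64 ≡ 49^2 = 2401 ≡ 14 (mod 341)
85 = 64 + 16 + 4 + 1 in binary powers of 2.
So 7^85 ≡ 14 · 224 · 14 · 7 ≡ 87 (mod 341).
Squaring chain: 87 → 67; never reaches −1, so base 7 is a Miller–Rabin witness that 341 is composite.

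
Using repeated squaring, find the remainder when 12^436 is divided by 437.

12^1 ≡ 12 (mod 437)
12^2 ≡ 12^2 = 144 ≡ 144 (mod 437)
12^4 ≡ 144^2 = 20736 ≡ 197 (mod 437)
12^8 ≡ 197^2 = 38809 ≡ 353 (mod 437)
12^16 ≡ 353^2 = 124609 ≡ 64 (mod 437)
12^32 ≡ 64^2 = 4096 ≡ 163 (mod 437)
12^64 ≡ 163^2 = 26569 ≡ 349 (mod 437)
12^128 ≡ 349^2 = 121801 ≡ 315 (mod 437)
12^256 ≡ 315^2 = 99225 ≡ 26 (mod 437)
436 = 256 + 128 + 32 + 16 + 4 in binary powers of 2.
So 12^436 ≡ 26 · 315 · 163 · 64 · 197 ≡ 292 (mod 437).
Since 292 ≠ 1, base 12 is a Fermat witness: 437 is composite.

292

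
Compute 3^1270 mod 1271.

893

3^1 ≡ 3 (mod 1271)
3^2 ≡ 3^2 = 9 ≡ 9 (mod 1271)
3^4 ≡ 9^2 = 81 ≡ 81 (mod 1271)
3^8 ≡ 81^2 = 6561 ≡ 206 (mod 1271)
3^16 ≡ 206^2 = 42436 ≡ 493 (mod 1271)
3^32 ≡ 493^2 = 243049 ≡ 288 (mod 1271)
3^64 ≡ 288^2 = 82944 ≡ 329 (mod 1271)
3^128 ≡ 329^2 = 108241 ≡ 206 (mod 1271)
3^256 ≡ 206^2 = 42436 ≡ 493 (mod 1271)
3^512 ≡ 493^2 = 243049 ≡ 288 (mod 1271)
3^1024 ≡ 288^2 = 82944 ≡ 329 (mod 1271)
1270 = 1024 + 128 + 64 + 32 + 16 + 4 + 2 in binary powers of 2.
So 3^1270 ≡ 329 · 206 · 329 · 288 · 493 · 81 · 9 ≡ 893 (mod 1271).
Since 893 ≠ 1, base 3 is a Fermat witness: 1271 is composite.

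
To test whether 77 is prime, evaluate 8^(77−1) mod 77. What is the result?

36

8^1 ≡ 8 (mod 77)
8^2 ≡ 8^2 = 64 ≡ 64 (mod 77)
8^4 ≡ 64^2 = 4096 ≡ 15 (mod 77)
8^8 ≡ 15^2 = 225 ≡ 71 (mod 77)
8^16 ≡ 71^2 = 5041 ≡ 36 (mod 77)
8^32 ≡ 36^2 = 1296 ≡ 64 (mod 77)
8^64 ≡ 64^2 = 4096 ≡ 15 (mod 77)
76 = 64 + 8 + 4 in binary powers of 2.
So 8^76 ≡ 15 · 71 · 15 ≡ 36 (mod 77).
Since 36 ≠ 1, base 8 is a Fermat witness: 77 is composite.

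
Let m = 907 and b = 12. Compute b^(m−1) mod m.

1

12^1 ≡ 12 (mod 907)
12^2 ≡ 12^2 = 144 ≡ 144 (mod 907)
12^4 ≡ 144^2 = 20736 ≡ 782 (mod 907)
12^8 ≡ 782^2 = 611524 ≡ 206 (mod 907)
12^16 ≡ 206^2 = 42436 ≡ 714 (mod 907)
12^32 ≡ 714^2 = 509796 ≡ 62 (mod 907)
12^64 ≡ 62^2 = 3844 ≡ 216 (mod 907)
12^128 ≡ 216^2 = 46656 ≡ 399 (mod 907)
12^256 ≡ 399^2 = 159201 ≡ 476 (mod 907)
12^512 ≡ 476^2 = 226576 ≡ 733 (mod 907)
906 = 512 + 256 + 128 + 8 + 2 in binary powers of 2.
So 12^906 ≡ 733 · 476 · 399 · 206 · 144 ≡ 1 (mod 907).
Since the result is 1, base 12 gives no evidence that 907 is composite.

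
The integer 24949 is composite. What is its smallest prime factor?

24949 is odd.
Digit sum 28, not divisible by 3.
Ends in 9: not divisible by 5.
7: 24949 = 7·3564 + 1
11: 24949 = 11·2268 + 1
13: 24949 = 13·1919 + 2
17: 24949 = 17·1467 + 10
19: 24949 = 19·1313 + 2
23: 24949 = 23·1084 + 17
29: 24949 = 29·860 + 9
31: 24949 = 31·804 + 25
37: 24949 = 37·674 + 11
41: 24949 = 41·608 + 21
43: 24949 = 43·580 + 9
47: 24949 = 47·530 + 39
53: 24949 = 53·470 + 39
59: 24949 = 59·422 + 51
61: 24949 = 61·409

61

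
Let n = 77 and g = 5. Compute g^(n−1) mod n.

16

5^1 ≡ 5 (mod 77)
5^2 ≡ 5^2 = 25 ≡ 25 (mod 77)
5^4 ≡ 25^2 = 625 ≡ 9 (mod 77)
5^8 ≡ 9^2 = 81 ≡ 4 (mod 77)
5^16 ≡ 4^2 = 16 ≡ 16 (mod 77)
5^32 ≡ 16^2 = 256 ≡ 25 (mod 77)
5^64 ≡ 25^2 = 625 ≡ 9 (mod 77)
76 = 64 + 8 + 4 in binary powers of 2.
So 5^76 ≡ 9 · 4 · 9 ≡ 16 (mod 77).
Since 16 ≠ 1, base 5 is a Fermat witness: 77 is composite.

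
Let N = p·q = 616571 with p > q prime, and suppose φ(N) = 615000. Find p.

φ(n) = (p−1)(q−1) = n − (p+q) + 1, so p + q = 616571 − 615000 + 1 = 1572.
p and q are the roots of t² − 1572t + 616571 = 0.
Discriminant: 1572² − 4·616571 = 2471184 − 2466284 = 4900; √4900 = 70.
q = (1572 − 70)/2 = 751, p = (1572 + 70)/2 = 821.
Check: 751 · 821 = 616571.

821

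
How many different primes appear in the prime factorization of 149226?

6

149226 = 2 · 74613
74613 = 3 · 24871
24871 = 7 · 3553
3553 = 11 · 323
323 = 17 · 19
149226 = 2 · 3 · 7 · 11 · 17 · 19, which has 6 distinct prime factors.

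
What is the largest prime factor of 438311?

59

438311 = 17 · 25783
25783 = 19 · 1357
1357 = 23 · 59
59 is prime.
So 438311 = 17 · 19 · 23 · 59; the largest prime factor is 59.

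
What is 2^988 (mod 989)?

213

2^1 ≡ 2 (mod 989)
2^2 ≡ 2^2 = 4 ≡ 4 (mod 989)
2^4 ≡ 4^2 = 16 ≡ 16 (mod 989)
2^8 ≡ 16^2 = 256 ≡ 256 (mod 989)
2^16 ≡ 256^2 = 65536 ≡ 262 (mod 989)
2^32 ≡ 262^2 = 68644 ≡ 403 (mod 989)
2^64 ≡ 403^2 = 162409 ≡ 213 (mod 989)
2^128 ≡ 213^2 = 45369 ≡ 864 (mod 989)
2^256 ≡ 864^2 = 746496 ≡ 790 (mod 989)
2^512 ≡ 790^2 = 624100 ≡ 41 (mod 989)
988 = 512 + 256 + 128 + 64 + 16 + 8 + 4 in binary powers of 2.
So 2^988 ≡ 41 · 790 · 864 · 213 · 262 · 256 · 16 ≡ 213 (mod 989).
Since 213 ≠ 1, base 2 is a Fermat witness: 989 is composite.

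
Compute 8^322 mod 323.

30

8^1 ≡ 8 (mod 323)
8^2 ≡ 8^2 = 64 ≡ 64 (mod 323)
8^4 ≡ 64^2 = 4096 ≡ 220 (mod 323)
8^8 ≡ 220^2 = 48400 ≡ 273 (mod 323)
8^16 ≡ 273^2 = 74529 ≡ 239 (mod 323)
8^32 ≡ 239^2 = 57121 ≡ 273 (mod 323)
8^64 ≡ 273^2 = 74529 ≡ 239 (mod 323)
8^128 ≡ 239^2 = 57121 ≡ 273 (mod 323)
8^256 ≡ 273^2 = 74529 ≡ 239 (mod 323)
322 = 256 + 64 + 2 in binary powers of 2.
So 8^322 ≡ 239 · 239 · 64 ≡ 30 (mod 323).
Since 30 ≠ 1, base 8 is a Fermat witness: 323 is composite.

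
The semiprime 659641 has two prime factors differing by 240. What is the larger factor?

Since p = q + 240, we have 659641 = q(q + 240), so q² + 240q − 659641 = 0.
Discriminant: 240² + 4·659641 = 57600 + 2638564 = 2696164; √2696164 = 1642.
q = (−240 + 1642)/2 = 701, and p = q + 240 = 941.
Check: 701 · 941 = 659641.

941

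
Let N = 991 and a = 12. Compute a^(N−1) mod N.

1

12^1 ≡ 12 (mod 991)
12^2 ≡ 12^2 = 144 ≡ 144 (mod 991)
12^4 ≡ 144^2 = 20736 ≡ 916 (mod 991)
12^8 ≡ 916^2 = 839056 ≡ 670 (mod 991)
12^16 ≡ 670^2 = 448900 ≡ 968 (mod 991)
12^32 ≡ 968^2 = 937024 ≡ 529 (mod 991)
12^64 ≡ 529^2 = 279841 ≡ 379 (mod 991)
12^128 ≡ 379^2 = 143641 ≡ 937 (mod 991)
12^256 ≡ 937^2 = 877969 ≡ 934 (mod 991)
12^512 ≡ 934^2 = 872356 ≡ 276 (mod 991)
990 = 512 + 256 + 128 + 64 + 16 + 8 + 4 + 2 in binary powers of 2.
So 12^990 ≡ 276 · 934 · 937 · 379 · 968 · 670 · 916 · 144 ≡ 1 (mod 991).
Since the result is 1, base 12 gives no evidence that 991 is composite.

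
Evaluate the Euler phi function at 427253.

Factor: 427253 = 19 · 113 · 199.
φ(427253) = (19−1) · (113−1) · (199−1) = 18 · 112 · 198 = 399168.

399168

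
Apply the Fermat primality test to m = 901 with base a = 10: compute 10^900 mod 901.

735

10^1 ≡ 10 (mod 901)
10^2 ≡ 10^2 = 100 ≡ 100 (mod 901)
10^4 ≡ 100^2 = 10000 ≡ 89 (mod 901)
10^8 ≡ 89^2 = 7921 ≡ 713 (mod 901)
10^16 ≡ 713^2 = 508369 ≡ 205 (mod 901)
10^32 ≡ 205^2 = 42025 ≡ 579 (mod 901)
10^64 ≡ 579^2 = 335241 ≡ 69 (mod 901)
10^128 ≡ 69^2 = 4761 ≡ 256 (mod 901)
10^256 ≡ 256^2 = 65536 ≡ 664 (mod 901)
10^512 ≡ 664^2 = 440896 ≡ 307 (mod 901)
900 = 512 + 256 + 128 + 4 in binary powers of 2.
So 10^900 ≡ 307 · 664 · 256 · 89 ≡ 735 (mod 901).
Since 735 ≠ 1, base 10 is a Fermat witness: 901 is composite.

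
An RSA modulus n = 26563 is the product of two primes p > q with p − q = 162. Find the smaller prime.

Since p = q + 162, we have 26563 = q(q + 162), so q² + 162q − 26563 = 0.
Discriminant: 162² + 4·26563 = 26244 + 106252 = 132496; √132496 = 364.
q = (−162 + 364)/2 = 101, and p = q + 162 = 263.
Check: 101 · 263 = 26563.

101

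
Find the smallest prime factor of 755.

755 is odd.
Digit sum 17, not divisible by 3.
Ends in 5: divisible by 5.

5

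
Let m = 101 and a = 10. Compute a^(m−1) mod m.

10^1 ≡ 10 (mod 101)
10^2 ≡ 10^2 = 100 ≡ 100 (mod 101)
10^4 ≡ 100^2 = 10000 ≡ 1 (mod 101)
10^8 ≡ 1^2 = 1 ≡ 1 (mod 101)
10^16 ≡ 1^2 = 1 ≡ 1 (mod 101)
10^32 ≡ 1^2 = 1 ≡ 1 (mod 101)
10^64 ≡ 1^2 = 1 ≡ 1 (mod 101)
100 = 64 + 32 + 4 in binary powers of 2.
So 10^100 ≡ 1 · 1 · 1 ≡ 1 (mod 101).
Since the result is 1, base 10 gives no evidence that 101 is composite.

1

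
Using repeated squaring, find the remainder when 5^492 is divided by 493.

5^1 ≡ 5 (mod 493)
5^2 ≡ 5^2 = 25 ≡ 25 (mod 493)
5^4 ≡ 25^2 = 625 ≡ 132 (mod 493)
5^8 ≡ 132^2 = 17424 ≡ 169 (mod 493)
5^16 ≡ 169^2 = 28561 ≡ 460 (mod 493)
5^32 ≡ 460^2 = 211600 ≡ 103 (mod 493)
5^64 ≡ 103^2 = 10609 ≡ 256 (mod 493)
5^128 ≡ 256^2 = 65536 ≡ 460 (mod 493)
5^256 ≡ 460^2 = 211600 ≡ 103 (mod 493)
492 = 256 + 128 + 64 + 32 + 8 + 4 in binary powers of 2.
So 5^492 ≡ 103 · 460 · 256 · 103 · 169 · 132 ≡ 344 (mod 493).
Since 344 ≠ 1, base 5 is a Fermat witness: 493 is composite.

344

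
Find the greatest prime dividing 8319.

59

8319 = 3 · 2773
2773 = 47 · 59
59 is prime.
So 8319 = 3 · 47 · 59; the largest prime factor is 59.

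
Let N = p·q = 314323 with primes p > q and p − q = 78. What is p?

Since p = q + 78, we have 314323 = q(q + 78), so q² + 78q − 314323 = 0.
Discriminant: 78² + 4·314323 = 6084 + 1257292 = 1263376; √1263376 = 1124.
q = (−78 + 1124)/2 = 523, and p = q + 78 = 601.
Check: 523 · 601 = 314323.

601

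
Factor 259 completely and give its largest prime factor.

37

259 = 7 · 37
37 is prime.
So 259 = 7 · 37; the largest prime factor is 37.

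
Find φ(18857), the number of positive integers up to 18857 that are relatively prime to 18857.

18576

Factor: 18857 = 109 · 173.
φ(18857) = (109−1) · (173−1) = 108 · 172 = 18576.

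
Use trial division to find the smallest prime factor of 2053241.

37

2053241 is odd.
Digit sum 17, not divisible by 3.
Ends in 1: not divisible by 5.
7: 2053241 = 7·293320 + 1
11: 2053241 = 11·186658 + 3
13: 2053241 = 13·157941 + 8
17: 2053241 = 17·120778 + 15
19: 2053241 = 19·108065 + 6
23: 2053241 = 23·89271 + 8
29: 2053241 = 29·70801 + 12
31: 2053241 = 31·66233 + 18
37: 2053241 = 37·55493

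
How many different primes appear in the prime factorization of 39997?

39997 = 23 · 1739
1739 = 37 · 47
39997 = 23 · 37 · 47, which has 3 distinct prime factors.

3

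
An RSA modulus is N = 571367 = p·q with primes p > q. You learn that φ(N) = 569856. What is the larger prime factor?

769

φ(n) = (p−1)(q−1) = n − (p+q) + 1, so p + q = 571367 − 569856 + 1 = 1512.
p and q are the roots of t² − 1512t + 571367 = 0.
Discriminant: 1512² − 4·571367 = 2286144 − 2285468 = 676; √676 = 26.
q = (1512 − 26)/2 = 743, p = (1512 + 26)/2 = 769.
Check: 743 · 769 = 571367.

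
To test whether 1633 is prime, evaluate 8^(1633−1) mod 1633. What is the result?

324

8^1 ≡ 8 (mod 1633)
8^2 ≡ 8^2 = 64 ≡ 64 (mod 1633)
8^4 ≡ 64^2 = 4096 ≡ 830 (mod 1633)
8^8 ≡ 830^2 = 688900 ≡ 1407 (mod 1633)
8^16 ≡ 1407^2 = 1979649 ≡ 453 (mod 1633)
8^32 ≡ 453^2 = 205209 ≡ 1084 (mod 1633)
8^64 ≡ 1084^2 = 1175056 ≡ 929 (mod 1633)
8^128 ≡ 929^2 = 863041 ≡ 817 (mod 1633)
8^256 ≡ 817^2 = 667489 ≡ 1225 (mod 1633)
8^512 ≡ 1225^2 = 1500625 ≡ 1531 (mod 1633)
8^1024 ≡ 1531^2 = 2343961 ≡ 606 (mod 1633)
1632 = 1024 + 512 + 64 + 32 in binary powers of 2.
So 8^1632 ≡ 606 · 1531 · 929 · 1084 ≡ 324 (mod 1633).
Since 324 ≠ 1, base 8 is a Fermat witness: 1633 is composite.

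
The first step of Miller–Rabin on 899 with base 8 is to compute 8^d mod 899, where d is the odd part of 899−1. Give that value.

899 − 1 = 898 = 2^1 · 449, so d = 449.
8^1 ≡ 8 (mod 899)
8^2 ≡ 8^2 = 64 ≡ 64 (mod 899)
8^4 ≡ 64^2 = 4096 ≡ 500 (mod 899)
8^8 ≡ 500^2 = 250000 ≡ 78 (mod 899)
8^16 ≡ 78^2 = 6084 ≡ 690 (mod 899)
8^32 ≡ 690^2 = 476100 ≡ 529 (mod 899)
8^64 ≡ 529^2 = 279841 ≡ 252 (mod 899)
8^128 ≡ 252^2 = 63504 ≡ 574 (mod 899)
8^256 ≡ 574^2 = 329476 ≡ 442 (mod 899)
449 = 256 + 128 + 64 + 1 in binary powers of 2.
So 8^449 ≡ 442 · 574 · 252 · 8 ≡ 66 (mod 899).
Squaring chain: 66; never reaches −1, so base 8 is a Miller–Rabin witness that 899 is composite.

66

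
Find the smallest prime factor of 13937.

13937 is odd.
Digit sum 23, not divisible by 3.
Ends in 7: not divisible by 5.
7: 13937 = 7·1991

7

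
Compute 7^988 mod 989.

7^1 ≡ 7 (mod 989)
7^2 ≡ 7^2 = 49 ≡ 49 (mod 989)
7^4 ≡ 49^2 = 2401 ≡ 423 (mod 989)
7^8 ≡ 423^2 = 178929 ≡ 909 (mod 989)
7^16 ≡ 909^2 = 826281 ≡ 466 (mod 989)
7^32 ≡ 466^2 = 217156 ≡ 565 (mod 989)
7^64 ≡ 565^2 = 319225 ≡ 767 (mod 989)
7^128 ≡ 767^2 = 588289 ≡ 823 (mod 989)
7^256 ≡ 823^2 = 677329 ≡ 853 (mod 989)
7^512 ≡ 853^2 = 727609 ≡ 694 (mod 989)
988 = 512 + 256 + 128 + 64 + 16 + 8 + 4 in binary powers of 2.
So 7^988 ≡ 694 · 853 · 823 · 767 · 466 · 909 · 423 ≡ 767 (mod 989).
Since 767 ≠ 1, base 7 is a Fermat witness: 989 is composite.

767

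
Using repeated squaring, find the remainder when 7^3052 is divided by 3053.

767

7^1 ≡ 7 (mod 3053)
7^2 ≡ 7^2 = 49 ≡ 49 (mod 3053)
7^4 ≡ 49^2 = 2401 ≡ 2401 (mod 3053)
7^8 ≡ 2401^2 = 5764801 ≡ 737 (mod 3053)
7^16 ≡ 737^2 = 543169 ≡ 2788 (mod 3053)
7^32 ≡ 2788^2 = 7772944 ≡ 6 (mod 3053)
7^64 ≡ 6^2 = 36 ≡ 36 (mod 3053)
7^128 ≡ 36^2 = 1296 ≡ 1296 (mod 3053)
7^256 ≡ 1296^2 = 1679616 ≡ 466 (mod 3053)
7^512 ≡ 466^2 = 217156 ≡ 393 (mod 3053)
7^1024 ≡ 393^2 = 154449 ≡ 1799 (mod 3053)
7^2048 ≡ 1799^2 = 3236401 ≡ 221 (mod 3053)
3052 = 2048 + 512 + 256 + 128 + 64 + 32 + 8 + 4 in binary powers of 2.
So 7^3052 ≡ 221 · 393 · 466 · 1296 · 36 · 6 · 737 · 2401 ≡ 767 (mod 3053).
Since 767 ≠ 1, base 7 is a Fermat witness: 3053 is composite.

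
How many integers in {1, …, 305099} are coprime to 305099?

282880

Factor: 305099 = 17 · 131 · 137.
φ(305099) = (17−1) · (131−1) · (137−1) = 16 · 130 · 136 = 282880.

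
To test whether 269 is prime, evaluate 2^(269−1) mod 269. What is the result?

2^1 ≡ 2 (mod 269)
2^2 ≡ 2^2 = 4 ≡ 4 (mod 269)
2^4 ≡ 4^2 = 16 ≡ 16 (mod 269)
2^8 ≡ 16^2 = 256 ≡ 256 (mod 269)
2^16 ≡ 256^2 = 65536 ≡ 169 (mod 269)
2^32 ≡ 169^2 = 28561 ≡ 47 (mod 269)
2^64 ≡ 47^2 = 2209 ≡ 57 (mod 269)
2^128 ≡ 57^2 = 3249 ≡ 21 (mod 269)
2^256 ≡ 21^2 = 441 ≡ 172 (mod 269)
268 = 256 + 8 + 4 in binary powers of 2.
So 2^268 ≡ 172 · 256 · 16 ≡ 1 (mod 269).
Since the result is 1, base 2 gives no evidence that 269 is composite.

1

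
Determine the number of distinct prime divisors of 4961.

4961 = 11^2 · 41
4961 = 11^2 · 41, which has 2 distinct prime factors.

2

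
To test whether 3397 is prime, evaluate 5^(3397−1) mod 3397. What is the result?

5^1 ≡ 5 (mod 3397)
5^2 ≡ 5^2 = 25 ≡ 25 (mod 3397)
5^4 ≡ 25^2 = 625 ≡ 625 (mod 3397)
5^8 ≡ 625^2 = 390625 ≡ 3367 (mod 3397)
5^16 ≡ 3367^2 = 11336689 ≡ 900 (mod 3397)
5^32 ≡ 900^2 = 810000 ≡ 1514 (mod 3397)
5^64 ≡ 1514^2 = 2292196 ≡ 2618 (mod 3397)
5^128 ≡ 2618^2 = 6853924 ≡ 2175 (mod 3397)
5^256 ≡ 2175^2 = 4730625 ≡ 2001 (mod 3397)
5^512 ≡ 2001^2 = 4004001 ≡ 2335 (mod 3397)
5^1024 ≡ 2335^2 = 5452225 ≡ 40 (mod 3397)
5^2048 ≡ 40^2 = 1600 ≡ 1600 (mod 3397)
3396 = 2048 + 1024 + 256 + 64 + 4 in binary powers of 2.
So 5^3396 ≡ 1600 · 40 · 2001 · 2618 · 625 ≡ 1626 (mod 3397).
Since 1626 ≠ 1, base 5 is a Fermat witness: 3397 is composite.

1626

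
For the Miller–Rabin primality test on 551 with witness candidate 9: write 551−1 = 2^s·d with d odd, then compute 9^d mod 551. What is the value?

35

551 − 1 = 550 = 2^1 · 275, so d = 275.
9^1 ≡ 9 (mod 551)
9^2 ≡ 9^2 = 81 ≡ 81 (mod 551)
9^4 ≡ 81^2 = 6561 ≡ 500 (mod 551)
9^8 ≡ 500^2 = 250000 ≡ 397 (mod 551)
9^16 ≡ 397^2 = 157609 ≡ 23 (mod 551)
9^32 ≡ 23^2 = 529 ≡ 529 (mod 551)
9^64 ≡ 529^2 = 279841 ≡ 484 (mod 551)
9^128 ≡ 484^2 = 234256 ≡ 81 (mod 551)
9^256 ≡ 81^2 = 6561 ≡ 500 (mod 551)
275 = 256 + 16 + 2 + 1 in binary powers of 2.
So 9^275 ≡ 500 · 23 · 81 · 9 ≡ 35 (mod 551).
Squaring chain: 35; never reaches −1, so base 9 is a Miller–Rabin witness that 551 is composite.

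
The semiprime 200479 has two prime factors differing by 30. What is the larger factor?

463

Since p = q + 30, we have 200479 = q(q + 30), so q² + 30q − 200479 = 0.
Discriminant: 30² + 4·200479 = 900 + 801916 = 802816; √802816 = 896.
q = (−30 + 896)/2 = 433, and p = q + 30 = 463.
Check: 433 · 463 = 200479.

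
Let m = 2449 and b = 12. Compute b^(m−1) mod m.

907

12^1 ≡ 12 (mod 2449)
12^2 ≡ 12^2 = 144 ≡ 144 (mod 2449)
12^4 ≡ 144^2 = 20736 ≡ 1144 (mod 2449)
12^8 ≡ 1144^2 = 1308736 ≡ 970 (mod 2449)
12^16 ≡ 970^2 = 940900 ≡ 484 (mod 2449)
12^32 ≡ 484^2 = 234256 ≡ 1601 (mod 2449)
12^64 ≡ 1601^2 = 2563201 ≡ 1547 (mod 2449)
12^128 ≡ 1547^2 = 2393209 ≡ 536 (mod 2449)
12^256 ≡ 536^2 = 287296 ≡ 763 (mod 2449)
12^512 ≡ 763^2 = 582169 ≡ 1756 (mod 2449)
12^1024 ≡ 1756^2 = 3083536 ≡ 245 (mod 2449)
12^2048 ≡ 245^2 = 60025 ≡ 1249 (mod 2449)
2448 = 2048 + 256 + 128 + 16 in binary powers of 2.
So 12^2448 ≡ 1249 · 763 · 536 · 484 ≡ 907 (mod 2449).
Since 907 ≠ 1, base 12 is a Fermat witness: 2449 is composite.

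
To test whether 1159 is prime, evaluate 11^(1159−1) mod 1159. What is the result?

609

11^1 ≡ 11 (mod 1159)
11^2 ≡ 11^2 = 121 ≡ 121 (mod 1159)
11^4 ≡ 121^2 = 14641 ≡ 733 (mod 1159)
11^8 ≡ 733^2 = 537289 ≡ 672 (mod 1159)
11^16 ≡ 672^2 = 451584 ≡ 733 (mod 1159)
11^32 ≡ 733^2 = 537289 ≡ 672 (mod 1159)
11^64 ≡ 672^2 = 451584 ≡ 733 (mod 1159)
11^128 ≡ 733^2 = 537289 ≡ 672 (mod 1159)
11^256 ≡ 672^2 = 451584 ≡ 733 (mod 1159)
11^512 ≡ 733^2 = 537289 ≡ 672 (mod 1159)
11^1024 ≡ 672^2 = 451584 ≡ 733 (mod 1159)
1158 = 1024 + 128 + 4 + 2 in binary powers of 2.
So 11^1158 ≡ 733 · 672 · 733 · 121 ≡ 609 (mod 1159).
Since 609 ≠ 1, base 11 is a Fermat witness: 1159 is composite.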